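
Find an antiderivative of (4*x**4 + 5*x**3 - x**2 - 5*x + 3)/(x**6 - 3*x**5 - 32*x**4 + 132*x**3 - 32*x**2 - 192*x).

-log(x)/64 - 2511*log(x - 4)/8000 + 31*log(x - 2)/64 + 2*log(x + 1)/125 - 1367*log(x + 6)/8000 - 1311/(400*x - 1600) + C

Factor the denominator: x*(x - 4)**2*(x - 2)*(x + 1)*(x + 6).
Partial-fraction decomposition: -1367/(8000*(x + 6)) + 2/(125*(x + 1)) + 31/(64*(x - 2)) - 2511/(8000*(x - 4)) + 1311/(400*(x - 4)**2) - 1/(64*x).
Integrate each term; A/(x−a) gives A·log|x−a|; A/(x−a)² gives −A/(x−a).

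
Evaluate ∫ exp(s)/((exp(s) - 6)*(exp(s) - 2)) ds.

log(exp(s) - 6)/4 - log(exp(s) - 2)/4 + C

Let u = e^s, du = e^s ds.
The integral becomes ∫ du/((u-6)(u-2)); decompose into partial fractions.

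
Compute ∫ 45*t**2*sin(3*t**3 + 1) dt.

Let u = 3*t**3 + 1, so du = (9*t**2) dt.
Rewriting, the integral becomes 5·∫ sin(u) du = 5·-cos(u).
Substituting back, u = 3*t**3 + 1.

-5*cos(3*t**3 + 1) + C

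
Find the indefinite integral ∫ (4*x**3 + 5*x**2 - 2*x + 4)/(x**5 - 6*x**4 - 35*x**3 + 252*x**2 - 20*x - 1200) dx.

Factor the denominator: (x - 5)**2*(x - 4)*(x + 2)*(x + 6).
Partial-fraction decomposition: -167/(1210*(x + 6)) + 1/(294*(x + 2)) + 83/(15*(x - 4)) - 32009/(5929*(x - 5)) + 619/(77*(x - 5)**2).
Integrate each term; A/(x−a) gives A·log|x−a|; A/(x−a)² gives −A/(x−a).

-32009*log(x - 5)/5929 + 83*log(x - 4)/15 + log(x + 2)/294 - 167*log(x + 6)/1210 - 619/(77*x - 385) + C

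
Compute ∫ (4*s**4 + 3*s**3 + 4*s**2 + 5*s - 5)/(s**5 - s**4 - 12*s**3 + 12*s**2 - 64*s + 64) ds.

Factor the denominator: (s - 4)*(s - 1)*(s + 4)*(s**2 + 4).
Partial-fraction decomposition: (36*s + 71)/(100*(s**2 + 4)) + 871/(800*(s + 4)) - 11/(75*(s - 1)) + 259/(96*(s - 4)).
Integrate each term; A/(s−a) gives A·log|s−a|; the (Bs+D)/(s²+p²) term gives a log and an atan.

259*log(s - 4)/96 - 11*log(s - 1)/75 + 871*log(s + 4)/800 + 9*log(s**2 + 4)/50 + 71*atan(s/2)/200 + C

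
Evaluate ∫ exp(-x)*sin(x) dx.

Let I denote the integral. Integrate by parts with u = sin(x), dv = exp(-x) dx, so v = -exp(-x): I = -exp(-x)*sin(x) + ∫ exp(-x)*cos(x) dx.
Apply parts again with u = cos(x), dv = exp(-x) dx: ∫ exp(-x)*cos(x) dx = -exp(-x)*cos(x) − I. Substituting back brings back I: I = -exp(-x)*sin(x) - exp(-x)*cos(x) − I.
Solving for I: (1 + 1)·I equals the remaining terms, so I = (1/2)·(-exp(-x)*sin(x) - exp(-x)*cos(x)).

-exp(-x)*sin(x)/2 - exp(-x)*cos(x)/2 + C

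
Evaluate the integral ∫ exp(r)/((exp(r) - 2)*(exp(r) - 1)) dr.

log(exp(r) - 2) - log(exp(r) - 1) + C

Let u = e^r, du = e^r dr.
The integral becomes ∫ du/((u-1)(u-2)); decompose into partial fractions.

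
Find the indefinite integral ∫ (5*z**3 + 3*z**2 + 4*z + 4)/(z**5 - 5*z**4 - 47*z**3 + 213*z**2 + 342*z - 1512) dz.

947*log(z - 7)/780 - 194*log(z - 4)/105 + 89*log(z - 3)/108 + 29*log(z + 3)/315 - 496*log(z + 6)/1755 + C

Factor the denominator: (z - 7)*(z - 4)*(z - 3)*(z + 3)*(z + 6).
Partial-fraction decomposition: -496/(1755*(z + 6)) + 29/(315*(z + 3)) + 89/(108*(z - 3)) - 194/(105*(z - 4)) + 947/(780*(z - 7)).
Integrate each term: A/(z−a) contributes A·log|z−a|.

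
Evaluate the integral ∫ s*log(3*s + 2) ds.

Use integration by parts with u = log(3*s + 2), dv = s ds.
Then du = 3/(3*s + 2) ds and v = s**2/2.

s**2*log(3*s + 2)/2 - s**2/4 + s/3 - 2*log(3*s + 2)/9 + C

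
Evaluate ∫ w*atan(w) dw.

w**2*atan(w)/2 - w/2 + atan(w)/2 + C

Use integration by parts with u = arctan(w), dv = w dw.
Then du = 1/(w**2 + 1) dw.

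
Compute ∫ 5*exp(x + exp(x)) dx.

5*exp(exp(x)) + C

Let u = exp(x), so du = (exp(x)) dx.
Rewriting, the integral becomes 5·∫ e^u du = 5·e^u.
Substituting back, u = exp(x).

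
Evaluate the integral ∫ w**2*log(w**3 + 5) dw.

Let u = w**3 + 5, so du = (3*w**2) dw.
The integral becomes (1/3)·∫ log(u) du; integrate by parts with u′=log(u), dv′=du.

w**3*log(w**3 + 5)/3 - w**3/3 + 5*log(w**3 + 5)/3 + C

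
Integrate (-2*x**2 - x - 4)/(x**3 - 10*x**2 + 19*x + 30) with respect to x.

-82*log(x - 6)/7 + 59*log(x - 5)/6 - 5*log(x + 1)/42 + C

Factor the denominator: (x - 6)*(x - 5)*(x + 1).
Partial-fraction decomposition: -5/(42*(x + 1)) + 59/(6*(x - 5)) - 82/(7*(x - 6)).
Integrate each term: A/(x−a) contributes A·log|x−a|.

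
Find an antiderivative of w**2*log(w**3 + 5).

w**3*log(w**3 + 5)/3 - w**3/3 + 5*log(w**3 + 5)/3 + C

Let u = w**3 + 5, so du = (3*w**2) dw.
The integral becomes (1/3)·∫ log(u) du; integrate by parts with u′=log(u), dv′=du.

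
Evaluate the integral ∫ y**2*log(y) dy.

Use integration by parts with u = log(y), dv = y**2 dy.
Then du = 1/y dy and v = y**3/3.

y**3*log(y)/3 - y**3/9 + C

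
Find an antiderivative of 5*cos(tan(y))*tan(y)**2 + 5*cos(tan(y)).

Let u = tan(y), so du = (tan(y)**2 + 1) dy.
Rewriting, the integral becomes 5·∫ cos(u) du = 5·sin(u).
Substituting back, u = tan(y).

5*sin(tan(y)) + C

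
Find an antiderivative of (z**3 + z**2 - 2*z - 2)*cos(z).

Use integration by parts with u = z**3 + z**2 - 2*z - 2, dv = cos(z) dz, so v = sin(z).
Apply parts 3 times (tabular method): alternate signs, differentiate u down to 0, integrate dv up.

z**3*sin(z) + z**2*sin(z) + 3*z**2*cos(z) - 8*z*sin(z) + 2*z*cos(z) - 4*sin(z) - 8*cos(z) + C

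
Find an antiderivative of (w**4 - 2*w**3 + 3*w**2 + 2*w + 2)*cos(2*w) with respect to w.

Use integration by parts with u = w**4 - 2*w**3 + 3*w**2 + 2*w + 2, dv = cos(2*w) dw, so v = sin(2*w)/2.
Apply parts 4 times (tabular method): alternate signs, differentiate u down to 0, integrate dv up.

w**4*sin(2*w)/2 - w**3*sin(2*w) + w**3*cos(2*w) - 3*w**2*cos(2*w)/2 + 5*w*sin(2*w)/2 + sin(2*w) + 5*cos(2*w)/4 + C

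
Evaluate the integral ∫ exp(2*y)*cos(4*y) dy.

exp(2*y)*sin(4*y)/5 + exp(2*y)*cos(4*y)/10 + C

Let I denote the integral. Integrate by parts with u = cos(4*y), dv = exp(2*y) dy, so v = exp(2*y)/2: I = exp(2*y)*cos(4*y)/2 + 2·∫ exp(2*y)*sin(4*y) dy.
Apply parts again with u = sin(4*y), dv = exp(2*y) dy: ∫ exp(2*y)*sin(4*y) dy = exp(2*y)*sin(4*y)/2 − 2·I. Substituting back brings back I: I = exp(2*y)*sin(4*y) + exp(2*y)*cos(4*y)/2 − 4·I.
Solving for I: (1 + 4)·I equals the remaining terms, so I = (1/5)·(exp(2*y)*sin(4*y) + exp(2*y)*cos(4*y)/2).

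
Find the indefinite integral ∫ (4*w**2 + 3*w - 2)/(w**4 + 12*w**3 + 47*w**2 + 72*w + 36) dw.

Factor the denominator: (w + 1)*(w + 2)*(w + 3)*(w + 6).
Partial-fraction decomposition: -31/(15*(w + 6)) + 25/(6*(w + 3)) - 2/(w + 2) - 1/(10*(w + 1)).
Integrate each term: A/(w−a) contributes A·log|w−a|.

-log(w + 1)/10 - 2*log(w + 2) + 25*log(w + 3)/6 - 31*log(w + 6)/15 + C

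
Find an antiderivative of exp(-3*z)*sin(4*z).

-3*exp(-3*z)*sin(4*z)/25 - 4*exp(-3*z)*cos(4*z)/25 + C

Let I denote the integral. Integrate by parts with u = sin(4*z), dv = exp(-3*z) dz, so v = -exp(-3*z)/3: I = -exp(-3*z)*sin(4*z)/3 + (4/3)·∫ exp(-3*z)*cos(4*z) dz.
Apply parts again with u = cos(4*z), dv = exp(-3*z) dz: ∫ exp(-3*z)*cos(4*z) dz = -exp(-3*z)*cos(4*z)/3 − (4/3)·I. Substituting back brings back I: I = -exp(-3*z)*sin(4*z)/3 - 4*exp(-3*z)*cos(4*z)/9 − (16/9)·I.
Solving for I: (1 + 16/9)·I equals the remaining terms, so I = (9/25)·(-exp(-3*z)*sin(4*z)/3 - 4*exp(-3*z)*cos(4*z)/9).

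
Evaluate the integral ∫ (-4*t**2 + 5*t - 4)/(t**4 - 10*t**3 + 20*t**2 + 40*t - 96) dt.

-59*log(t - 6)/32 + 2*log(t - 4) - 5*log(t - 2)/16 + 5*log(t + 2)/32 + C

Factor the denominator: (t - 6)*(t - 4)*(t - 2)*(t + 2).
Partial-fraction decomposition: 5/(32*(t + 2)) - 5/(16*(t - 2)) + 2/(t - 4) - 59/(32*(t - 6)).
Integrate each term: A/(t−a) contributes A·log|t−a|.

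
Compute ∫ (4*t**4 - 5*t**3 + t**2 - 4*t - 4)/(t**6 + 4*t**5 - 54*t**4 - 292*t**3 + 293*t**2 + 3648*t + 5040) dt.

Factor the denominator: (t - 7)*(t - 4)*(t + 3)**2*(t + 4)*(t + 5).
Partial-fraction decomposition: -1583/(216*(t + 5)) + 343/(22*(t + 4)) - 5877/(700*(t + 3)) + 17/(5*(t + 3)**2) - 25/(378*(t - 4)) + 3953/(19800*(t - 7)).
Integrate each term; A/(t−a) gives A·log|t−a|; A/(t−a)² gives −A/(t−a).

3953*log(t - 7)/19800 - 25*log(t - 4)/378 - 5877*log(t + 3)/700 + 343*log(t + 4)/22 - 1583*log(t + 5)/216 - 17/(5*t + 15) + C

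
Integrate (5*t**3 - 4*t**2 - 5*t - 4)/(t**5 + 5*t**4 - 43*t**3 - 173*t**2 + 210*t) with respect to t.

-2*log(t)/105 + 41*log(t - 6)/195 + log(t - 1)/30 + 16*log(t + 5)/15 - 235*log(t + 7)/182 + C

Factor the denominator: t*(t - 6)*(t - 1)*(t + 5)*(t + 7).
Partial-fraction decomposition: -235/(182*(t + 7)) + 16/(15*(t + 5)) + 1/(30*(t - 1)) + 41/(195*(t - 6)) - 2/(105*t).
Integrate each term: A/(t−a) contributes A·log|t−a|.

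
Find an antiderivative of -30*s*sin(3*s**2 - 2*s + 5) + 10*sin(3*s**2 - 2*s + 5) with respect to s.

5*cos(3*s**2 - 2*s + 5) + C

Let u = 3*s**2 - 2*s + 5, so du = (6*s - 2) ds.
Rewriting, the integral becomes -5·∫ sin(u) du = -5·-cos(u).
Substituting back, u = 3*s**2 - 2*s + 5.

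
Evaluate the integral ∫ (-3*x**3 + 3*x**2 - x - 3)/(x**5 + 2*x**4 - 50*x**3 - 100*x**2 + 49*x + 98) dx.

Factor the denominator: (x - 7)*(x - 1)*(x + 1)*(x + 2)*(x + 7).
Partial-fraction decomposition: 59/(168*(x + 7)) - 7/(27*(x + 2)) + 1/(24*(x + 1)) + 1/(72*(x - 1)) - 223/(1512*(x - 7)).
Integrate each term: A/(x−a) contributes A·log|x−a|.

-223*log(x - 7)/1512 + log(x - 1)/72 + log(x + 1)/24 - 7*log(x + 2)/27 + 59*log(x + 7)/168 + C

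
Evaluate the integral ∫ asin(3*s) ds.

s*asin(3*s) + sqrt(-9*s**2 + 1)/3 + C

Use integration by parts with u = arcsin(3*s), dv = ds.
Then du = 3/sqrt(-9*s**2 + 1) ds.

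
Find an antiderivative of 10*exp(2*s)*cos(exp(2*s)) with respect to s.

Let u = exp(2*s), so du = (2*exp(2*s)) ds.
Rewriting, the integral becomes 5·∫ cos(u) du = 5·sin(u).
Substituting back, u = exp(2*s).

5*sin(exp(2*s)) + C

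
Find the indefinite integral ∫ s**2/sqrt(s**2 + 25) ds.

Substitute s = 5·tan(θ), so ds = 5·sec(θ)^2 dθ and the radical becomes sqrt(s**2 + 25) = 5·sec(θ) by the Pythagorean identity.
Integrate the resulting trig expression in θ, then back-substitute tan(θ) = s/5, sec(θ) = sqrt(s**2 + 25)/5 (absorbing any constant into C).

s*sqrt(s**2 + 25)/2 - 25*log(s + sqrt(s**2 + 25))/2 + C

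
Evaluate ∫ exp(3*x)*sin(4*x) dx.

Let I denote the integral. Integrate by parts with u = sin(4*x), dv = exp(3*x) dx, so v = exp(3*x)/3: I = exp(3*x)*sin(4*x)/3 − (4/3)·∫ exp(3*x)*cos(4*x) dx.
Apply parts again with u = cos(4*x), dv = exp(3*x) dx: ∫ exp(3*x)*cos(4*x) dx = exp(3*x)*cos(4*x)/3 + (4/3)·I. Substituting back brings back I: I = exp(3*x)*sin(4*x)/3 - 4*exp(3*x)*cos(4*x)/9 − (16/9)·I.
Solving for I: (1 + 16/9)·I equals the remaining terms, so I = (9/25)·(exp(3*x)*sin(4*x)/3 - 4*exp(3*x)*cos(4*x)/9).

3*exp(3*x)*sin(4*x)/25 - 4*exp(3*x)*cos(4*x)/25 + C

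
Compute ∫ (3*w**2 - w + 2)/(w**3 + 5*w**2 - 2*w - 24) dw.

2*log(w - 2)/5 - 32*log(w + 3)/5 + 9*log(w + 4) + C

Factor the denominator: (w - 2)*(w + 3)*(w + 4).
Partial-fraction decomposition: 9/(w + 4) - 32/(5*(w + 3)) + 2/(5*(w - 2)).
Integrate each term: A/(w−a) contributes A·log|w−a|.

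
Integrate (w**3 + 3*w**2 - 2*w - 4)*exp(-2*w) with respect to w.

Use integration by parts with u = w**3 + 3*w**2 - 2*w - 4, dv = exp(-2*w) dw, so v = -exp(-2*w)/2.
Apply parts 3 times (tabular method): alternate signs, differentiate u down to 0, integrate dv up.

(-4*w**3 - 18*w**2 - 10*w + 11)*exp(-2*w)/8 + C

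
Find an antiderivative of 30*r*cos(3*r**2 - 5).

5*sin(3*r**2 - 5) + C

Let u = 3*r**2 - 5, so du = (6*r) dr.
Rewriting, the integral becomes 5·∫ cos(u) du = 5·sin(u).
Substituting back, u = 3*r**2 - 5.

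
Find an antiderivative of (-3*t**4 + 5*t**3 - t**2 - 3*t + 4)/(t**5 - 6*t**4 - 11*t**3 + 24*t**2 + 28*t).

log(t)/7 - 2777*log(t - 7)/1260 + 7*log(t - 2)/60 + log(t + 1)/12 - 41*log(t + 2)/36 + C

Factor the denominator: t*(t - 7)*(t - 2)*(t + 1)*(t + 2).
Partial-fraction decomposition: -41/(36*(t + 2)) + 1/(12*(t + 1)) + 7/(60*(t - 2)) - 2777/(1260*(t - 7)) + 1/(7*t).
Integrate each term: A/(t−a) contributes A·log|t−a|.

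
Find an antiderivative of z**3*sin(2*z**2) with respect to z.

Let u = z², du = 2z dz; rewrite as (1/2)∫ u^1·sin(2u) du.
Now integrate by parts 1 time.

-z**2*cos(2*z**2)/4 + sin(2*z**2)/8 + C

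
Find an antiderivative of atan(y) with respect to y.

y*atan(y) - log(y**2 + 1)/2 + C

Use integration by parts with u = arctan(y), dv = dy.
Then du = 1/(y**2 + 1) dy.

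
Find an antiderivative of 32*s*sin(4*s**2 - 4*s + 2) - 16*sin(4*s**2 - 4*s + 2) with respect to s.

-4*cos(4*s**2 - 4*s + 2) + C

Let u = 4*s**2 - 4*s + 2, so du = (8*s - 4) ds.
Rewriting, the integral becomes 4·∫ sin(u) du = 4·-cos(u).
Substituting back, u = 4*s**2 - 4*s + 2.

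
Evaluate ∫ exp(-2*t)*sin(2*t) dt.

Let I denote the integral. Integrate by parts with u = sin(2*t), dv = exp(-2*t) dt, so v = -exp(-2*t)/2: I = -exp(-2*t)*sin(2*t)/2 + ∫ exp(-2*t)*cos(2*t) dt.
Apply parts again with u = cos(2*t), dv = exp(-2*t) dt: ∫ exp(-2*t)*cos(2*t) dt = -exp(-2*t)*cos(2*t)/2 − I. Substituting back brings back I: I = -exp(-2*t)*sin(2*t)/2 - exp(-2*t)*cos(2*t)/2 − I.
Solving for I: (1 + 1)·I equals the remaining terms, so I = (1/2)·(-exp(-2*t)*sin(2*t)/2 - exp(-2*t)*cos(2*t)/2).

-exp(-2*t)*sin(2*t)/4 - exp(-2*t)*cos(2*t)/4 + C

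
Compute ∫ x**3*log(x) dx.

x**4*log(x)/4 - x**4/16 + C

Use integration by parts with u = log(x), dv = x**3 dx.
Then du = 1/x dx and v = x**4/4.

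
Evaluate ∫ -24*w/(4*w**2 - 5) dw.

-3*log(4*w**2 - 5) + C

Let u = 4*w**2 - 5, so du = (8*w) dw.
Rewriting, the integral becomes -3·∫ 1/u du = -3·log(u).
Substituting back, u = 4*w**2 - 5.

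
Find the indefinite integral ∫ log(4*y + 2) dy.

y*log(4*y + 2) - y + log(2*y + 1)/2 + C

Use integration by parts with u = log(4*y + 2), dv = dy.
Then du = 4/(4*y + 2) dy and v = y.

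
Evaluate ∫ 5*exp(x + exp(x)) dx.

Let u = exp(x), so du = (exp(x)) dx.
Rewriting, the integral becomes 5·∫ e^u du = 5·e^u.
Substituting back, u = exp(x).

5*exp(exp(x)) + C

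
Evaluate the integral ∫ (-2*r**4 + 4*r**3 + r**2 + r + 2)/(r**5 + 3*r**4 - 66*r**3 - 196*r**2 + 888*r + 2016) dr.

Factor the denominator: (r - 7)*(r - 4)*(r + 2)*(r + 6)**2.
Partial-fraction decomposition: -44669/(33800*(r + 6)) + 428/(65*(r + 6)**2) - 5/(72*(r + 2)) + 13/(100*(r - 4)) - 1124/(1521*(r - 7)).
Integrate each term; A/(r−a) gives A·log|r−a|; A/(r−a)² gives −A/(r−a).

-1124*log(r - 7)/1521 + 13*log(r - 4)/100 - 5*log(r + 2)/72 - 44669*log(r + 6)/33800 - 428/(65*r + 390) + C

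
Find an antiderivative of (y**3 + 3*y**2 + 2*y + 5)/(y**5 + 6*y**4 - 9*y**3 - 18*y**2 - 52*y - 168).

Factor the denominator: (y - 3)*(y + 2)*(y + 7)*(y**2 + 4).
Partial-fraction decomposition: (y + 46)/(424*(y**2 + 4)) - 41/(530*(y + 7)) - 1/(40*(y + 2)) + 1/(10*(y - 3)).
Integrate each term; A/(y−a) gives A·log|y−a|; the (By+D)/(y²+p²) term gives a log and an atan.

log(y - 3)/10 - log(y + 2)/40 - 41*log(y + 7)/530 + log(y**2 + 4)/848 + 23*atan(y/2)/424 + C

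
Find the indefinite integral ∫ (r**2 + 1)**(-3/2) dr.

r/sqrt(r**2 + 1) + C

Substitute r = tan(θ), so dr = sec(θ)^2 dθ and the radical becomes sqrt(r**2 + 1) = sec(θ) by the Pythagorean identity.
Integrate the resulting trig expression in θ, then back-substitute tan(θ) = r, sec(θ) = sqrt(r**2 + 1) (absorbing any constant into C).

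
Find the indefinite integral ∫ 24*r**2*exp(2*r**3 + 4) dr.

4*exp(2*r**3 + 4) + C

Let u = 2*r**3 + 4, so du = (6*r**2) dr.
Rewriting, the integral becomes 4·∫ e^u du = 4·e^u.
Substituting back, u = 2*r**3 + 4.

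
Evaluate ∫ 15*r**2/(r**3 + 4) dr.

5*log(r**3 + 4) + C

Let u = r**3 + 4, so du = (3*r**2) dr.
Rewriting, the integral becomes 5·∫ 1/u du = 5·log(u).
Substituting back, u = r**3 + 4.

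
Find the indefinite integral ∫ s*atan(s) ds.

s**2*atan(s)/2 - s/2 + atan(s)/2 + C

Use integration by parts with u = arctan(s), dv = s ds.
Then du = 1/(s**2 + 1) ds.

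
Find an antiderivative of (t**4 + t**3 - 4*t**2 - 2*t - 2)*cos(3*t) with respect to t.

t**4*sin(3*t)/3 + t**3*sin(3*t)/3 + 4*t**3*cos(3*t)/9 - 16*t**2*sin(3*t)/9 + t**2*cos(3*t)/3 - 8*t*sin(3*t)/9 - 32*t*cos(3*t)/27 - 22*sin(3*t)/81 - 8*cos(3*t)/27 + C

Use integration by parts with u = t**4 + t**3 - 4*t**2 - 2*t - 2, dv = cos(3*t) dt, so v = sin(3*t)/3.
Apply parts 4 times (tabular method): alternate signs, differentiate u down to 0, integrate dv up.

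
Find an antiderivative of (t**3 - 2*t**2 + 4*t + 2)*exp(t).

Use integration by parts with u = t**3 - 2*t**2 + 4*t + 2, dv = exp(t) dt, so v = exp(t).
Apply parts 3 times (tabular method): alternate signs, differentiate u down to 0, integrate dv up.

(t**3 - 5*t**2 + 14*t - 12)*exp(t) + C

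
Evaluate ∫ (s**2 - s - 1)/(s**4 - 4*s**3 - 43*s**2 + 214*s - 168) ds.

29*log(s - 6)/130 - log(s - 4)/6 - log(s - 1)/120 - 5*log(s + 7)/104 + C

Factor the denominator: (s - 6)*(s - 4)*(s - 1)*(s + 7).
Partial-fraction decomposition: -5/(104*(s + 7)) - 1/(120*(s - 1)) - 1/(6*(s - 4)) + 29/(130*(s - 6)).
Integrate each term: A/(s−a) contributes A·log|s−a|.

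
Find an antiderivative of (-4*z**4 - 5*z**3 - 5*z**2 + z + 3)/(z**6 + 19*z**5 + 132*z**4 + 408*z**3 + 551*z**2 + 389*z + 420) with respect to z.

Factor the denominator: (z + 3)*(z + 4)*(z + 5)*(z + 7)*(z**2 + 1).
Partial-fraction decomposition: (z + 13)/(850*(z**2 + 1)) + 4069/(600*(z + 7)) - 77/(4*(z + 5)) + 785/(51*(z + 4)) - 117/(40*(z + 3)).
Integrate each term; A/(z−a) gives A·log|z−a|; the (Bz+D)/(z²+p²) term gives a log and an atan.

-117*log(z + 3)/40 + 785*log(z + 4)/51 - 77*log(z + 5)/4 + 4069*log(z + 7)/600 + log(z**2 + 1)/1700 + 13*atan(z)/850 + C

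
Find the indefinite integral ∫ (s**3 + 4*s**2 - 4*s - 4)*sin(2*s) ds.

-s**3*cos(2*s)/2 + 3*s**2*sin(2*s)/4 - 2*s**2*cos(2*s) + 2*s*sin(2*s) + 11*s*cos(2*s)/4 - 11*sin(2*s)/8 + 3*cos(2*s) + C

Use integration by parts with u = s**3 + 4*s**2 - 4*s - 4, dv = sin(2*s) ds, so v = -cos(2*s)/2.
Apply parts 3 times (tabular method): alternate signs, differentiate u down to 0, integrate dv up.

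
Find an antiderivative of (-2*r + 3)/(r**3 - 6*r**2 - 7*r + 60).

Factor the denominator: (r - 5)*(r - 4)*(r + 3).
Partial-fraction decomposition: 9/(56*(r + 3)) + 5/(7*(r - 4)) - 7/(8*(r - 5)).
Integrate each term: A/(r−a) contributes A·log|r−a|.

-7*log(r - 5)/8 + 5*log(r - 4)/7 + 9*log(r + 3)/56 + C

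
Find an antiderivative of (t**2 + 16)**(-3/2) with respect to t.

Substitute t = 4·tan(θ), so dt = 4·sec(θ)^2 dθ and the radical becomes sqrt(t**2 + 16) = 4·sec(θ) by the Pythagorean identity.
Integrate the resulting trig expression in θ, then back-substitute tan(θ) = t/4, sec(θ) = sqrt(t**2 + 16)/4 (absorbing any constant into C).

t/(16*sqrt(t**2 + 16)) + C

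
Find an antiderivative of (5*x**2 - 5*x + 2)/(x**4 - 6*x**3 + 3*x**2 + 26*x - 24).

31*log(x - 4)/9 - 16*log(x - 3)/5 + log(x - 1)/9 - 16*log(x + 2)/45 + C

Factor the denominator: (x - 4)*(x - 3)*(x - 1)*(x + 2).
Partial-fraction decomposition: -16/(45*(x + 2)) + 1/(9*(x - 1)) - 16/(5*(x - 3)) + 31/(9*(x - 4)).
Integrate each term: A/(x−a) contributes A·log|x−a|.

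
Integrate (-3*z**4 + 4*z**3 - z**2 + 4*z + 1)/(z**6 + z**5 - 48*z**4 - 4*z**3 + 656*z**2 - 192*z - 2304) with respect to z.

Factor the denominator: (z - 4)**2*(z - 3)*(z + 2)*(z + 4)*(z + 6).
Partial-fraction decomposition: 4811/(7200*(z + 6)) - 1055/(1792*(z + 4)) + 91/(1440*(z + 2)) - 131/(315*(z - 3)) + 15737/(57600*(z - 4)) - 511/(480*(z - 4)**2).
Integrate each term; A/(z−a) gives A·log|z−a|; A/(z−a)² gives −A/(z−a).

15737*log(z - 4)/57600 - 131*log(z - 3)/315 + 91*log(z + 2)/1440 - 1055*log(z + 4)/1792 + 4811*log(z + 6)/7200 + 511/(480*z - 1920) + C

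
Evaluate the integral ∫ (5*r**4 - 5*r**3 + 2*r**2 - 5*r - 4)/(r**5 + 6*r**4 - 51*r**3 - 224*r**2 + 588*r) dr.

-log(r)/147 + 2719*log(r - 6)/2028 - 17*log(r - 2)/324 + 2494253*log(r + 7)/670761 + 13849/(819*r + 5733) + C

Factor the denominator: r*(r - 6)*(r - 2)*(r + 7)**2.
Partial-fraction decomposition: 2494253/(670761*(r + 7)) - 13849/(819*(r + 7)**2) - 17/(324*(r - 2)) + 2719/(2028*(r - 6)) - 1/(147*r).
Integrate each term; A/(r−a) gives A·log|r−a|; A/(r−a)² gives −A/(r−a).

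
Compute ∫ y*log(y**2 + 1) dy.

y**2*log(y**2 + 1)/2 - y**2/2 + log(y**2 + 1)/2 + C

Let u = y**2 + 1, so du = (2*y) dy.
The integral becomes (1/2)·∫ log(u) du; integrate by parts with u′=log(u), dv′=du.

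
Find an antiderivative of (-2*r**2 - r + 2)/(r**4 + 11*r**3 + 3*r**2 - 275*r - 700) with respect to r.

-53*log(r - 5)/1080 + 26*log(r + 4)/27 - 43*log(r + 5)/20 + 89*log(r + 7)/72 + C

Factor the denominator: (r - 5)*(r + 4)*(r + 5)*(r + 7).
Partial-fraction decomposition: 89/(72*(r + 7)) - 43/(20*(r + 5)) + 26/(27*(r + 4)) - 53/(1080*(r - 5)).
Integrate each term: A/(r−a) contributes A·log|r−a|.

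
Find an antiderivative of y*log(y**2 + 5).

Let u = y**2 + 5, so du = (2*y) dy.
The integral becomes (1/2)·∫ log(u) du; integrate by parts with u′=log(u), dv′=du.

y**2*log(y**2 + 5)/2 - y**2/2 + 5*log(y**2 + 5)/2 + C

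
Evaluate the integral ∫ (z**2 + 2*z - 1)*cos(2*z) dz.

Use integration by parts with u = z**2 + 2*z - 1, dv = cos(2*z) dz, so v = sin(2*z)/2.
Apply parts 2 times (tabular method): alternate signs, differentiate u down to 0, integrate dv up.

z**2*sin(2*z)/2 + z*sin(2*z) + z*cos(2*z)/2 - 3*sin(2*z)/4 + cos(2*z)/2 + C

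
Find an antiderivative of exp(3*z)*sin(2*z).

Let I denote the integral. Integrate by parts with u = sin(2*z), dv = exp(3*z) dz, so v = exp(3*z)/3: I = exp(3*z)*sin(2*z)/3 − (2/3)·∫ exp(3*z)*cos(2*z) dz.
Apply parts again with u = cos(2*z), dv = exp(3*z) dz: ∫ exp(3*z)*cos(2*z) dz = exp(3*z)*cos(2*z)/3 + (2/3)·I. Substituting back brings back I: I = exp(3*z)*sin(2*z)/3 - 2*exp(3*z)*cos(2*z)/9 − (4/9)·I.
Solving for I: (1 + 4/9)·I equals the remaining terms, so I = (9/13)·(exp(3*z)*sin(2*z)/3 - 2*exp(3*z)*cos(2*z)/9).

3*exp(3*z)*sin(2*z)/13 - 2*exp(3*z)*cos(2*z)/13 + C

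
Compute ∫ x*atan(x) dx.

Use integration by parts with u = arctan(x), dv = x dx.
Then du = 1/(x**2 + 1) dx.

x**2*atan(x)/2 - x/2 + atan(x)/2 + C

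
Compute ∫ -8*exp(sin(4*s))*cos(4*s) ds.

-2*exp(sin(4*s)) + C

Let u = sin(4*s), so du = (4*cos(4*s)) ds.
Rewriting, the integral becomes -2·∫ e^u du = -2·e^u.
Substituting back, u = sin(4*s).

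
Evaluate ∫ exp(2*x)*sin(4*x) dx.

exp(2*x)*sin(4*x)/10 - exp(2*x)*cos(4*x)/5 + C

Let I denote the integral. Integrate by parts with u = sin(4*x), dv = exp(2*x) dx, so v = exp(2*x)/2: I = exp(2*x)*sin(4*x)/2 − 2·∫ exp(2*x)*cos(4*x) dx.
Apply parts again with u = cos(4*x), dv = exp(2*x) dx: ∫ exp(2*x)*cos(4*x) dx = exp(2*x)*cos(4*x)/2 + 2·I. Substituting back brings back I: I = exp(2*x)*sin(4*x)/2 - exp(2*x)*cos(4*x) − 4·I.
Solving for I: (1 + 4)·I equals the remaining terms, so I = (1/5)·(exp(2*x)*sin(4*x)/2 - exp(2*x)*cos(4*x)).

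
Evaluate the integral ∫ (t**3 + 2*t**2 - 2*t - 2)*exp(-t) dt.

(-t**3 - 5*t**2 - 8*t - 6)*exp(-t) + C

Use integration by parts with u = t**3 + 2*t**2 - 2*t - 2, dv = exp(-t) dt, so v = -exp(-t).
Apply parts 3 times (tabular method): alternate signs, differentiate u down to 0, integrate dv up.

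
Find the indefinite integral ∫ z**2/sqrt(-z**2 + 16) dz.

-z*sqrt(-z**2 + 16)/2 + 8*asin(z/4) + C

Substitute z = 4·sin(θ), so dz = 4·cos(θ) dθ and the radical becomes sqrt(-z**2 + 16) = 4·cos(θ) by the Pythagorean identity.
Integrate the resulting trig expression in θ, then back-substitute θ = asin(z/4), sin(θ) = z/4, cos(θ) = sqrt(-z**2 + 16)/4 (absorbing any constant into C).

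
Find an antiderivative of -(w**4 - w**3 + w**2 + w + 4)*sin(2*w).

w**4*cos(2*w)/2 - w**3*sin(2*w) - w**3*cos(2*w)/2 + 3*w**2*sin(2*w)/4 - w**2*cos(2*w) + w*sin(2*w) + 5*w*cos(2*w)/4 - 5*sin(2*w)/8 + 5*cos(2*w)/2 + C

Use integration by parts with u = w**4 - w**3 + w**2 + w + 4, dv = -sin(2*w) dw, so v = cos(2*w)/2.
Apply parts 4 times (tabular method): alternate signs, differentiate u down to 0, integrate dv up.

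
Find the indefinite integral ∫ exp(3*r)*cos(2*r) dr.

Let I denote the integral. Integrate by parts with u = cos(2*r), dv = exp(3*r) dr, so v = exp(3*r)/3: I = exp(3*r)*cos(2*r)/3 + (2/3)·∫ exp(3*r)*sin(2*r) dr.
Apply parts again with u = sin(2*r), dv = exp(3*r) dr: ∫ exp(3*r)*sin(2*r) dr = exp(3*r)*sin(2*r)/3 − (2/3)·I. Substituting back brings back I: I = 2*exp(3*r)*sin(2*r)/9 + exp(3*r)*cos(2*r)/3 − (4/9)·I.
Solving for I: (1 + 4/9)·I equals the remaining terms, so I = (9/13)·(2*exp(3*r)*sin(2*r)/9 + exp(3*r)*cos(2*r)/3).

2*exp(3*r)*sin(2*r)/13 + 3*exp(3*r)*cos(2*r)/13 + C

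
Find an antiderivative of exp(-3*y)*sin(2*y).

Let I denote the integral. Integrate by parts with u = sin(2*y), dv = exp(-3*y) dy, so v = -exp(-3*y)/3: I = -exp(-3*y)*sin(2*y)/3 + (2/3)·∫ exp(-3*y)*cos(2*y) dy.
Apply parts again with u = cos(2*y), dv = exp(-3*y) dy: ∫ exp(-3*y)*cos(2*y) dy = -exp(-3*y)*cos(2*y)/3 − (2/3)·I. Substituting back brings back I: I = -exp(-3*y)*sin(2*y)/3 - 2*exp(-3*y)*cos(2*y)/9 − (4/9)·I.
Solving for I: (1 + 4/9)·I equals the remaining terms, so I = (9/13)·(-exp(-3*y)*sin(2*y)/3 - 2*exp(-3*y)*cos(2*y)/9).

-3*exp(-3*y)*sin(2*y)/13 - 2*exp(-3*y)*cos(2*y)/13 + C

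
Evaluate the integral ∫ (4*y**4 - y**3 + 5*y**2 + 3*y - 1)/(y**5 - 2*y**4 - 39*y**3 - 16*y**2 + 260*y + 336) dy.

Factor the denominator: (y - 7)*(y - 3)*(y + 2)**2*(y + 4).
Partial-fraction decomposition: 15/(4*(y + 4)) - 623/(324*(y + 2)) + 17/(18*(y + 2)**2) - 1/(2*(y - 3)) + 433/(162*(y - 7)).
Integrate each term; A/(y−a) gives A·log|y−a|; A/(y−a)² gives −A/(y−a).

433*log(y - 7)/162 - log(y - 3)/2 - 623*log(y + 2)/324 + 15*log(y + 4)/4 - 17/(18*y + 36) + C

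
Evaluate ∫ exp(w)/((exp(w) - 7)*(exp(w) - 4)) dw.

Let u = e^w, du = e^w dw.
The integral becomes ∫ du/((u-7)(u-4)); decompose into partial fractions.

log(exp(w) - 7)/3 - log(exp(w) - 4)/3 + C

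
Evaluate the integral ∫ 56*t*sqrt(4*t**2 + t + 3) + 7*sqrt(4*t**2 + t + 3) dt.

14*(4*t**2 + t + 3)**(3/2)/3 + C

Let u = 4*t**2 + t + 3, so du = (8*t + 1) dt.
Rewriting, the integral becomes 7·∫ √u du = 7·(2/3)u^(3/2).
Substituting back, u = 4*t**2 + t + 3.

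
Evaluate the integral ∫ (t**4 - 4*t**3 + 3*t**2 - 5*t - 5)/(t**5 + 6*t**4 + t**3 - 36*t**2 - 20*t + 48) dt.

Factor the denominator: (t - 2)*(t - 1)*(t + 2)*(t + 3)*(t + 4).
Partial-fraction decomposition: 115/(12*(t + 4)) - 113/(10*(t + 3)) + 65/(24*(t + 2)) + 1/(6*(t - 1)) - 19/(120*(t - 2)).
Integrate each term: A/(t−a) contributes A·log|t−a|.

-19*log(t - 2)/120 + log(t - 1)/6 + 65*log(t + 2)/24 - 113*log(t + 3)/10 + 115*log(t + 4)/12 + C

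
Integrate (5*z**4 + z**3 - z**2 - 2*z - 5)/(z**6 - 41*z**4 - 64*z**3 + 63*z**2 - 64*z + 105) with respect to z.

Factor the denominator: (z - 7)*(z - 1)*(z + 3)*(z + 5)*(z**2 + 1).
Partial-fraction decomposition: -(19*z - 17)/(1300*(z**2 + 1)) - 745/(936*(z + 5)) + 37/(80*(z + 3)) + 1/(144*(z - 1)) + 307/(900*(z - 7)).
Integrate each term; A/(z−a) gives A·log|z−a|; the (Bz+D)/(z²+p²) term gives a log and an atan.

307*log(z - 7)/900 + log(z - 1)/144 + 37*log(z + 3)/80 - 745*log(z + 5)/936 - 19*log(z**2 + 1)/2600 + 17*atan(z)/1300 + C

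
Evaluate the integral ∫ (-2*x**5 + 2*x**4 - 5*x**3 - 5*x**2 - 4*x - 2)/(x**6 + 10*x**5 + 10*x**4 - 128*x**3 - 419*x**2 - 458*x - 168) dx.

-977*log(x - 4)/5775 + 179*log(x + 1)/300 - 61*log(x + 2)/15 + 187*log(x + 3)/28 - 1663*log(x + 7)/330 + 1/(10*x + 10) + C

Factor the denominator: (x - 4)*(x + 1)**2*(x + 2)*(x + 3)*(x + 7).
Partial-fraction decomposition: -1663/(330*(x + 7)) + 187/(28*(x + 3)) - 61/(15*(x + 2)) + 179/(300*(x + 1)) - 1/(10*(x + 1)**2) - 977/(5775*(x - 4)).
Integrate each term; A/(x−a) gives A·log|x−a|; A/(x−a)² gives −A/(x−a).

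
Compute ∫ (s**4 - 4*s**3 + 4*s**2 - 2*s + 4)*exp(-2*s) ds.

(-2*s**4 + 4*s**3 - 2*s**2 + 2*s - 7)*exp(-2*s)/4 + C

Use integration by parts with u = s**4 - 4*s**3 + 4*s**2 - 2*s + 4, dv = exp(-2*s) ds, so v = -exp(-2*s)/2.
Apply parts 4 times (tabular method): alternate signs, differentiate u down to 0, integrate dv up.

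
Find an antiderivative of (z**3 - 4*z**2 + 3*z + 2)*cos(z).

z**3*sin(z) - 4*z**2*sin(z) + 3*z**2*cos(z) - 3*z*sin(z) - 8*z*cos(z) + 10*sin(z) - 3*cos(z) + C

Use integration by parts with u = z**3 - 4*z**2 + 3*z + 2, dv = cos(z) dz, so v = sin(z).
Apply parts 3 times (tabular method): alternate signs, differentiate u down to 0, integrate dv up.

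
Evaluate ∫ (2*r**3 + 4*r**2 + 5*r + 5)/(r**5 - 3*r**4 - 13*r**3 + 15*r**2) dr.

28*log(r)/45 + 19*log(r - 5)/40 - log(r - 1) - 7*log(r + 3)/72 - 1/(3*r) + C

Factor the denominator: r**2*(r - 5)*(r - 1)*(r + 3).
Partial-fraction decomposition: -7/(72*(r + 3)) - 1/(r - 1) + 19/(40*(r - 5)) + 28/(45*r) + 1/(3*r**2).
Integrate each term; A/(r−a) gives A·log|r−a|; A/(r−a)² gives −A/(r−a).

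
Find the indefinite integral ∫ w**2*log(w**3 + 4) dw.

w**3*log(w**3 + 4)/3 - w**3/3 + 4*log(w**3 + 4)/3 + C

Let u = w**3 + 4, so du = (3*w**2) dw.
The integral becomes (1/3)·∫ log(u) du; integrate by parts with u′=log(u), dv′=du.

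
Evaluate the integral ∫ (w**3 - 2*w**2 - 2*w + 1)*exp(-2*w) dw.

Use integration by parts with u = w**3 - 2*w**2 - 2*w + 1, dv = exp(-2*w) dw, so v = -exp(-2*w)/2.
Apply parts 3 times (tabular method): alternate signs, differentiate u down to 0, integrate dv up.

(-4*w**3 + 2*w**2 + 10*w + 1)*exp(-2*w)/8 + C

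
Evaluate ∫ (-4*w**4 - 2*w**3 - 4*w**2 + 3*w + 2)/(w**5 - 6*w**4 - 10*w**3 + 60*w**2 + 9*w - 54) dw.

Factor the denominator: (w - 6)*(w - 3)*(w - 1)*(w + 1)*(w + 3).
Partial-fraction decomposition: -313/(432*(w + 3)) + 1/(16*(w + 1)) - 1/(16*(w - 1)) + 403/(144*(w - 3)) - 164/(27*(w - 6)).
Integrate each term: A/(w−a) contributes A·log|w−a|.

-164*log(w - 6)/27 + 403*log(w - 3)/144 - log(w - 1)/16 + log(w + 1)/16 - 313*log(w + 3)/432 + C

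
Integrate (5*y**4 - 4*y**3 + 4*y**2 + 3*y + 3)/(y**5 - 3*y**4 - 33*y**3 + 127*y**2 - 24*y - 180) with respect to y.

2743*log(y - 5)/396 - 115*log(y - 3)/24 + 73*log(y - 2)/72 - 13*log(y + 1)/360 + 2491*log(y + 6)/1320 + C

Factor the denominator: (y - 5)*(y - 3)*(y - 2)*(y + 1)*(y + 6).
Partial-fraction decomposition: 2491/(1320*(y + 6)) - 13/(360*(y + 1)) + 73/(72*(y - 2)) - 115/(24*(y - 3)) + 2743/(396*(y - 5)).
Integrate each term: A/(y−a) contributes A·log|y−a|.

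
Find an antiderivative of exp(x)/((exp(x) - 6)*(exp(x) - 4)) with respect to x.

log(exp(x) - 6)/2 - log(exp(x) - 4)/2 + C

Let u = e^x, du = e^x dx.
The integral becomes ∫ du/((u-4)(u-6)); decompose into partial fractions.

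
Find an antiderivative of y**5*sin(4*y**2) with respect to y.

Let u = y², du = 2y dy; rewrite as (1/2)∫ u^2·sin(4u) du.
Now integrate by parts 2 times.

-y**4*cos(4*y**2)/8 + y**2*sin(4*y**2)/16 + cos(4*y**2)/64 + C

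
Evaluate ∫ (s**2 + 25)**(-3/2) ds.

Substitute s = 5·tan(θ), so ds = 5·sec(θ)^2 dθ and the radical becomes sqrt(s**2 + 25) = 5·sec(θ) by the Pythagorean identity.
Integrate the resulting trig expression in θ, then back-substitute tan(θ) = s/5, sec(θ) = sqrt(s**2 + 25)/5 (absorbing any constant into C).

s/(25*sqrt(s**2 + 25)) + C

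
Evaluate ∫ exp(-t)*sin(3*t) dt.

Let I denote the integral. Integrate by parts with u = sin(3*t), dv = exp(-t) dt, so v = -exp(-t): I = -exp(-t)*sin(3*t) + 3·∫ exp(-t)*cos(3*t) dt.
Apply parts again with u = cos(3*t), dv = exp(-t) dt: ∫ exp(-t)*cos(3*t) dt = -exp(-t)*cos(3*t) − 3·I. Substituting back brings back I: I = -exp(-t)*sin(3*t) - 3*exp(-t)*cos(3*t) − 9·I.
Solving for I: (1 + 9)·I equals the remaining terms, so I = (1/10)·(-exp(-t)*sin(3*t) - 3*exp(-t)*cos(3*t)).

-exp(-t)*sin(3*t)/10 - 3*exp(-t)*cos(3*t)/10 + C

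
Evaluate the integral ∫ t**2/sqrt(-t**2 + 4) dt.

-t*sqrt(-t**2 + 4)/2 + 2*asin(t/2) + C

Substitute t = 2·sin(θ), so dt = 2·cos(θ) dθ and the radical becomes sqrt(-t**2 + 4) = 2·cos(θ) by the Pythagorean identity.
Integrate the resulting trig expression in θ, then back-substitute θ = asin(t/2), sin(θ) = t/2, cos(θ) = sqrt(-t**2 + 4)/2 (absorbing any constant into C).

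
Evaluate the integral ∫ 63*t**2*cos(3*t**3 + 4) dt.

Let u = 3*t**3 + 4, so du = (9*t**2) dt.
Rewriting, the integral becomes 7·∫ cos(u) du = 7·sin(u).
Substituting back, u = 3*t**3 + 4.

7*sin(3*t**3 + 4) + C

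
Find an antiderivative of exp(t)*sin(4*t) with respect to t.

exp(t)*sin(4*t)/17 - 4*exp(t)*cos(4*t)/17 + C

Let I denote the integral. Integrate by parts with u = sin(4*t), dv = exp(t) dt, so v = exp(t): I = exp(t)*sin(4*t) − 4·∫ exp(t)*cos(4*t) dt.
Apply parts again with u = cos(4*t), dv = exp(t) dt: ∫ exp(t)*cos(4*t) dt = exp(t)*cos(4*t) + 4·I. Substituting back brings back I: I = exp(t)*sin(4*t) - 4*exp(t)*cos(4*t) − 16·I.
Solving for I: (1 + 16)·I equals the remaining terms, so I = (1/17)·(exp(t)*sin(4*t) - 4*exp(t)*cos(4*t)).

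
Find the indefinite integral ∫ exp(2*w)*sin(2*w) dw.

exp(2*w)*sin(2*w)/4 - exp(2*w)*cos(2*w)/4 + C

Let I denote the integral. Integrate by parts with u = sin(2*w), dv = exp(2*w) dw, so v = exp(2*w)/2: I = exp(2*w)*sin(2*w)/2 − ∫ exp(2*w)*cos(2*w) dw.
Apply parts again with u = cos(2*w), dv = exp(2*w) dw: ∫ exp(2*w)*cos(2*w) dw = exp(2*w)*cos(2*w)/2 + I. Substituting back brings back I: I = exp(2*w)*sin(2*w)/2 - exp(2*w)*cos(2*w)/2 − I.
Solving for I: (1 + 1)·I equals the remaining terms, so I = (1/2)·(exp(2*w)*sin(2*w)/2 - exp(2*w)*cos(2*w)/2).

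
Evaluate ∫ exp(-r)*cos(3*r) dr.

Let I denote the integral. Integrate by parts with u = cos(3*r), dv = exp(-r) dr, so v = -exp(-r): I = -exp(-r)*cos(3*r) − 3·∫ exp(-r)*sin(3*r) dr.
Apply parts again with u = sin(3*r), dv = exp(-r) dr: ∫ exp(-r)*sin(3*r) dr = -exp(-r)*sin(3*r) + 3·I. Substituting back brings back I: I = 3*exp(-r)*sin(3*r) - exp(-r)*cos(3*r) − 9·I.
Solving for I: (1 + 9)·I equals the remaining terms, so I = (1/10)·(3*exp(-r)*sin(3*r) - exp(-r)*cos(3*r)).

3*exp(-r)*sin(3*r)/10 - exp(-r)*cos(3*r)/10 + C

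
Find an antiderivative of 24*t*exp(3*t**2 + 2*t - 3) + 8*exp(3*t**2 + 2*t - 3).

4*exp(3*t**2 + 2*t - 3) + C

Let u = 3*t**2 + 2*t - 3, so du = (6*t + 2) dt.
Rewriting, the integral becomes 4·∫ e^u du = 4·e^u.
Substituting back, u = 3*t**2 + 2*t - 3.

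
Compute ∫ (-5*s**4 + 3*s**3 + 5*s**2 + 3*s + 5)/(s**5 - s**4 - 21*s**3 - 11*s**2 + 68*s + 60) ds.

-2605*log(s - 5)/1008 + 5*log(s - 2)/36 - log(s + 1)/36 + 85*log(s + 2)/28 - 89*log(s + 3)/16 + C

Factor the denominator: (s - 5)*(s - 2)*(s + 1)*(s + 2)*(s + 3).
Partial-fraction decomposition: -89/(16*(s + 3)) + 85/(28*(s + 2)) - 1/(36*(s + 1)) + 5/(36*(s - 2)) - 2605/(1008*(s - 5)).
Integrate each term: A/(s−a) contributes A·log|s−a|.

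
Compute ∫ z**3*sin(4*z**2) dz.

Let u = z², du = 2z dz; rewrite as (1/2)∫ u^1·sin(4u) du.
Now integrate by parts 1 time.

-z**2*cos(4*z**2)/8 + sin(4*z**2)/32 + C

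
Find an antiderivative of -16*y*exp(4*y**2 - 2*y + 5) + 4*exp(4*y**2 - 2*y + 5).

Let u = 4*y**2 - 2*y + 5, so du = (8*y - 2) dy.
Rewriting, the integral becomes -2·∫ e^u du = -2·e^u.
Substituting back, u = 4*y**2 - 2*y + 5.

-2*exp(4*y**2 - 2*y + 5) + C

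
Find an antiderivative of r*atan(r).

r**2*atan(r)/2 - r/2 + atan(r)/2 + C

Use integration by parts with u = arctan(r), dv = r dr.
Then du = 1/(r**2 + 1) dr.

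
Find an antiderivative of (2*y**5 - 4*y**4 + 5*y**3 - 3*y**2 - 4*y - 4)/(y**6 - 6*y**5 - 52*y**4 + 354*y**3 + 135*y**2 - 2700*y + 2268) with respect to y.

Factor the denominator: (y - 6)**2*(y - 3)*(y - 1)*(y + 3)*(y + 7).
Partial-fraction decomposition: 704/(845*(y + 7)) - 241/(1944*(y + 3)) + 1/(200*(y - 1)) + 127/(540*(y - 3)) + 1078676/(1026675*(y - 6)) + 11312/(1755*(y - 6)**2).
Integrate each term; A/(y−a) gives A·log|y−a|; A/(y−a)² gives −A/(y−a).

1078676*log(y - 6)/1026675 + 127*log(y - 3)/540 + log(y - 1)/200 - 241*log(y + 3)/1944 + 704*log(y + 7)/845 - 11312/(1755*y - 10530) + C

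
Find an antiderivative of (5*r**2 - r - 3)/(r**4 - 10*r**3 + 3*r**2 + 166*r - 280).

47*log(r - 7)/22 - 13*log(r - 5)/6 + log(r - 2)/6 - 3*log(r + 4)/22 + C

Factor the denominator: (r - 7)*(r - 5)*(r - 2)*(r + 4).
Partial-fraction decomposition: -3/(22*(r + 4)) + 1/(6*(r - 2)) - 13/(6*(r - 5)) + 47/(22*(r - 7)).
Integrate each term: A/(r−a) contributes A·log|r−a|.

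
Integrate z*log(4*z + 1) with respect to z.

Use integration by parts with u = log(4*z + 1), dv = z dz.
Then du = 4/(4*z + 1) dz and v = z**2/2.

z**2*log(4*z + 1)/2 - z**2/4 + z/8 - log(4*z + 1)/32 + C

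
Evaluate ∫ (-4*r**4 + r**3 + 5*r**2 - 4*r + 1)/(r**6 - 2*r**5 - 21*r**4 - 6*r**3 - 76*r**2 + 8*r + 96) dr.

-4811*log(r - 6)/14000 + log(r - 1)/250 + log(r + 1)/42 + 991*log(r + 4)/3000 - 29*log(r**2 + 4)/4000 - 597*atan(r/2)/2000 + C

Factor the denominator: (r - 6)*(r - 1)*(r + 1)*(r + 4)*(r**2 + 4).
Partial-fraction decomposition: -(29*r + 1194)/(2000*(r**2 + 4)) + 991/(3000*(r + 4)) + 1/(42*(r + 1)) + 1/(250*(r - 1)) - 4811/(14000*(r - 6)).
Integrate each term; A/(r−a) gives A·log|r−a|; the (Br+D)/(r²+p²) term gives a log and an atan.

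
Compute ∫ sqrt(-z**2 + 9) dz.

z*sqrt(-z**2 + 9)/2 + 9*asin(z/3)/2 + C

Substitute z = 3·sin(θ), so dz = 3·cos(θ) dθ and the radical becomes sqrt(-z**2 + 9) = 3·cos(θ) by the Pythagorean identity.
Integrate the resulting trig expression in θ, then back-substitute θ = asin(z/3), sin(θ) = z/3, cos(θ) = sqrt(-z**2 + 9)/3 (absorbing any constant into C).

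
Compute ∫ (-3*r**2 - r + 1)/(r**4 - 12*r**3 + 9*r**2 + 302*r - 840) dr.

-17*log(r - 7)/4 + 113*log(r - 6)/22 - 17*log(r - 4)/18 + 23*log(r + 5)/396 + C

Factor the denominator: (r - 7)*(r - 6)*(r - 4)*(r + 5).
Partial-fraction decomposition: 23/(396*(r + 5)) - 17/(18*(r - 4)) + 113/(22*(r - 6)) - 17/(4*(r - 7)).
Integrate each term: A/(r−a) contributes A·log|r−a|.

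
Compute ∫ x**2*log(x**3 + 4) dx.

Let u = x**3 + 4, so du = (3*x**2) dx.
The integral becomes (1/3)·∫ log(u) du; integrate by parts with u′=log(u), dv′=du.

x**3*log(x**3 + 4)/3 - x**3/3 + 4*log(x**3 + 4)/3 + C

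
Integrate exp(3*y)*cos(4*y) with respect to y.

4*exp(3*y)*sin(4*y)/25 + 3*exp(3*y)*cos(4*y)/25 + C

Let I denote the integral. Integrate by parts with u = cos(4*y), dv = exp(3*y) dy, so v = exp(3*y)/3: I = exp(3*y)*cos(4*y)/3 + (4/3)·∫ exp(3*y)*sin(4*y) dy.
Apply parts again with u = sin(4*y), dv = exp(3*y) dy: ∫ exp(3*y)*sin(4*y) dy = exp(3*y)*sin(4*y)/3 − (4/3)·I. Substituting back brings back I: I = 4*exp(3*y)*sin(4*y)/9 + exp(3*y)*cos(4*y)/3 − (16/9)·I.
Solving for I: (1 + 16/9)·I equals the remaining terms, so I = (9/25)·(4*exp(3*y)*sin(4*y)/9 + exp(3*y)*cos(4*y)/3).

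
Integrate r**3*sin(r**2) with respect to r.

-r**2*cos(r**2)/2 + sin(r**2)/2 + C

Let u = r², du = 2r dr; rewrite as (1/2)∫ u^1·sin(1u) du.
Now integrate by parts 1 time.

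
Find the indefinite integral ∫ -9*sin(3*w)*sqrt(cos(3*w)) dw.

Let u = cos(3*w), so du = (-3*sin(3*w)) dw.
Rewriting, the integral becomes 3·∫ √u du = 3·(2/3)u^(3/2).
Substituting back, u = cos(3*w).

2*cos(3*w)**(3/2) + C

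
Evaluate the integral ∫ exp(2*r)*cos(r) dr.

Let I denote the integral. Integrate by parts with u = cos(r), dv = exp(2*r) dr, so v = exp(2*r)/2: I = exp(2*r)*cos(r)/2 + (1/2)·∫ exp(2*r)*sin(r) dr.
Apply parts again with u = sin(r), dv = exp(2*r) dr: ∫ exp(2*r)*sin(r) dr = exp(2*r)*sin(r)/2 − (1/2)·I. Substituting back brings back I: I = exp(2*r)*sin(r)/4 + exp(2*r)*cos(r)/2 − (1/4)·I.
Solving for I: (1 + 1/4)·I equals the remaining terms, so I = (4/5)·(exp(2*r)*sin(r)/4 + exp(2*r)*cos(r)/2).

exp(2*r)*sin(r)/5 + 2*exp(2*r)*cos(r)/5 + C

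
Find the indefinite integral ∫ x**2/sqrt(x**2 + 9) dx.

Substitute x = 3·tan(θ), so dx = 3·sec(θ)^2 dθ and the radical becomes sqrt(x**2 + 9) = 3·sec(θ) by the Pythagorean identity.
Integrate the resulting trig expression in θ, then back-substitute tan(θ) = x/3, sec(θ) = sqrt(x**2 + 9)/3 (absorbing any constant into C).

x*sqrt(x**2 + 9)/2 - 9*log(x + sqrt(x**2 + 9))/2 + C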